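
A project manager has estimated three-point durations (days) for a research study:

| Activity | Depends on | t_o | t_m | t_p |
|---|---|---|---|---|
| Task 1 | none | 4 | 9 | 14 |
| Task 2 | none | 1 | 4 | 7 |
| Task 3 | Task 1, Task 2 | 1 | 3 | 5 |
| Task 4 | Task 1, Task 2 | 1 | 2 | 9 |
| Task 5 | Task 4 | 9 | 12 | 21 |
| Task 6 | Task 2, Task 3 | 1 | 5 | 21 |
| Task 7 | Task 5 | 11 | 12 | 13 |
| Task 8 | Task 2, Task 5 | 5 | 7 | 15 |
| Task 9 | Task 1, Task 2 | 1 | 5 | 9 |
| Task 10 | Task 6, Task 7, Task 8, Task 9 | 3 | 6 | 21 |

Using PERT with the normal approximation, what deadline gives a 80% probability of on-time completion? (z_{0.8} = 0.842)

te_Task 1 = (4 + 4·9 + 14)/6 = 54/6 = 9; σ²_Task 1 = ((14−4)/6)² = 2.778
te_Task 2 = (1 + 4·4 + 7)/6 = 24/6 = 4; σ²_Task 2 = ((7−1)/6)² = 1.000
te_Task 3 = (1 + 4·3 + 5)/6 = 18/6 = 3; σ²_Task 3 = ((5−1)/6)² = 0.444
te_Task 4 = (1 + 4·2 + 9)/6 = 18/6 = 3; σ²_Task 4 = ((9−1)/6)² = 1.778
te_Task 5 = (9 + 4·12 + 21)/6 = 78/6 = 13; σ²_Task 5 = ((21−9)/6)² = 4.000
te_Task 6 = (1 + 4·5 + 21)/6 = 42/6 = 7; σ²_Task 6 = ((21−1)/6)² = 11.111
te_Task 7 = (11 + 4·12 + 13)/6 = 72/6 = 12; σ²_Task 7 = ((13−11)/6)² = 0.111
te_Task 8 = (5 + 4·7 + 15)/6 = 48/6 = 8; σ²_Task 8 = ((15−5)/6)² = 2.778
te_Task 9 = (1 + 4·5 + 9)/6 = 30/6 = 5; σ²_Task 9 = ((9−1)/6)² = 1.778
te_Task 10 = (3 + 4·6 + 21)/6 = 48/6 = 8; σ²_Task 10 = ((21−3)/6)² = 9.000

Forward pass:
ES_Task 1 = 0; EF_Task 1 = 9
ES_Task 2 = 0; EF_Task 2 = 4
ES_Task 3 = max(EF_Task 1=9, EF_Task 2=4) = 9; EF_Task 3 = 9+3 = 12
ES_Task 4 = max(EF_Task 1=9, EF_Task 2=4) = 9; EF_Task 4 = 9+3 = 12
ES_Task 5 = 12; EF_Task 5 = 12+13 = 25
ES_Task 6 = max(EF_Task 2=4, EF_Task 3=12) = 12; EF_Task 6 = 12+7 = 19
ES_Task 7 = 25; EF_Task 7 = 25+12 = 37
ES_Task 8 = max(EF_Task 2=4, EF_Task 5=25) = 25; EF_Task 8 = 25+8 = 33
ES_Task 9 = max(EF_Task 1=9, EF_Task 2=4) = 9; EF_Task 9 = 9+5 = 14
ES_Task 10 = max(EF_Task 6=19, EF_Task 7=37, EF_Task 8=33, EF_Task 9=14) = 37; EF_Task 10 = 37+8 = 45
Expected project duration μ = 45 days. Critical path: Task 1 → Task 4 → Task 5 → Task 7 → Task 10.

Variance along critical path = 2.778 + 1.778 + 4.000 + 0.111 + 9.000 = 17.667; σ = 4.203 days.
D = μ + z·σ = 45 + 0.842·4.203 = 48.5 days

48.5 days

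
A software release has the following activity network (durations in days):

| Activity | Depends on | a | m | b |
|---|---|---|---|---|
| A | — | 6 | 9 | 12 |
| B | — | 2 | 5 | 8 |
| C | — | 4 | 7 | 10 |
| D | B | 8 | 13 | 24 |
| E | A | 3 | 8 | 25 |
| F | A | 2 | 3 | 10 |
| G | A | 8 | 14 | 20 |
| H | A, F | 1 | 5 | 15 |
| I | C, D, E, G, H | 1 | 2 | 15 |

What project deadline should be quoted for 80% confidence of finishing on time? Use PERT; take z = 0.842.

te_A = (6 + 4·9 + 12)/6 = 54/6 = 9; σ²_A = ((12−6)/6)² = 1.000
te_B = (2 + 4·5 + 8)/6 = 30/6 = 5; σ²_B = ((8−2)/6)² = 1.000
te_C = (4 + 4·7 + 10)/6 = 42/6 = 7; σ²_C = ((10−4)/6)² = 1.000
te_D = (8 + 4·13 + 24)/6 = 84/6 = 14; σ²_D = ((24−8)/6)² = 7.111
te_E = (3 + 4·8 + 25)/6 = 60/6 = 10; σ²_E = ((25−3)/6)² = 13.444
te_F = (2 + 4·3 + 10)/6 = 24/6 = 4; σ²_F = ((10−2)/6)² = 1.778
te_G = (8 + 4·14 + 20)/6 = 84/6 = 14; σ²_G = ((20−8)/6)² = 4.000
te_H = (1 + 4·5 + 15)/6 = 36/6 = 6; σ²_H = ((15−1)/6)² = 5.444
te_I = (1 + 4·2 + 15)/6 = 24/6 = 4; σ²_I = ((15−1)/6)² = 5.444

Forward pass:
ES_A = 0; EF_A = 9
ES_B = 0; EF_B = 5
ES_C = 0; EF_C = 7
ES_D = 5; EF_D = 5+14 = 19
ES_E = 9; EF_E = 9+10 = 19
ES_F = 9; EF_F = 9+4 = 13
ES_G = 9; EF_G = 9+14 = 23
ES_H = max(EF_A=9, EF_F=13) = 13; EF_H = 13+6 = 19
ES_I = max(EF_C=7, EF_D=19, EF_E=19, EF_G=23, EF_H=19) = 23; EF_I = 23+4 = 27
Expected project duration μ = 27 days. Critical path: A → G → I.

Variance along critical path = 1.000 + 4.000 + 5.444 = 10.444; σ = 3.232 days.
D = μ + z·σ = 27 + 0.842·3.232 = 29.7 days

29.7 days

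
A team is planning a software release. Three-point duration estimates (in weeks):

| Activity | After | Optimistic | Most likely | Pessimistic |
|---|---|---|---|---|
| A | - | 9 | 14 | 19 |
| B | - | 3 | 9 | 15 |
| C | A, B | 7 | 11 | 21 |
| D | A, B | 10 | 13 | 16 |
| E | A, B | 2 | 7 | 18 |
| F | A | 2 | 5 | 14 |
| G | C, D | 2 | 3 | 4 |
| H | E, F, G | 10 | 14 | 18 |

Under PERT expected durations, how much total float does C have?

te_A = (9 + 4·14 + 19)/6 = 84/6 = 14
te_B = (3 + 4·9 + 15)/6 = 54/6 = 9
te_C = (7 + 4·11 + 21)/6 = 72/6 = 12
te_D = (10 + 4·13 + 16)/6 = 78/6 = 13
te_E = (2 + 4·7 + 18)/6 = 48/6 = 8
te_F = (2 + 4·5 + 14)/6 = 36/6 = 6
te_G = (2 + 4·3 + 4)/6 = 18/6 = 3
te_H = (10 + 4·14 + 18)/6 = 84/6 = 14

Forward pass:
ES_A = 0; EF_A = 14
ES_B = 0; EF_B = 9
ES_C = max(EF_A=14, EF_B=9) = 14; EF_C = 14+12 = 26
ES_D = max(EF_A=14, EF_B=9) = 14; EF_D = 14+13 = 27
ES_E = max(EF_A=14, EF_B=9) = 14; EF_E = 14+8 = 22
ES_F = 14; EF_F = 14+6 = 20
ES_G = max(EF_C=26, EF_D=27) = 27; EF_G = 27+3 = 30
ES_H = max(EF_E=22, EF_F=20, EF_G=30) = 30; EF_H = 30+14 = 44
Expected project duration μ = 44 weeks. Critical path: A → D → G → H.

Backward pass:
LF_H = 44; LS_H = 44−14 = 30
LF_G = LS_H = 30; LS_G = 30−3 = 27
LF_F = LS_H = 30; LS_F = 30−6 = 24
LF_E = LS_H = 30; LS_E = 30−8 = 22
LF_D = LS_G = 27; LS_D = 27−13 = 14
LF_C = LS_G = 27; LS_C = 27−12 = 15
LF_B = min(LS_C=15, LS_D=14, LS_E=22) = 14; LS_B = 14−9 = 5
LF_A = min(LS_C=15, LS_D=14, LS_E=22, LS_F=24) = 14; LS_A = 14−14 = 0
Slack_C = LS_C − ES_C = 15 − 14 = 1

1 weeks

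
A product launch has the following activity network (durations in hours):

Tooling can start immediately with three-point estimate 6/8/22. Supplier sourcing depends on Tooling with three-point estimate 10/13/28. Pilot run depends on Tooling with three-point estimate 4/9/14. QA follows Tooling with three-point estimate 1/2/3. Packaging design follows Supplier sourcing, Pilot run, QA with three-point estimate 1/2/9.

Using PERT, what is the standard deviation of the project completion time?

te_Tooling = (6 + 4·8 + 22)/6 = 60/6 = 10; σ²_Tooling = ((22−6)/6)² = 7.111
te_Supplier sourcing = (10 + 4·13 + 28)/6 = 90/6 = 15; σ²_Supplier sourcing = ((28−10)/6)² = 9.000
te_Pilot run = (4 + 4·9 + 14)/6 = 54/6 = 9; σ²_Pilot run = ((14−4)/6)² = 2.778
te_QA = (1 + 4·2 + 3)/6 = 12/6 = 2; σ²_QA = ((3−1)/6)² = 0.111
te_Packaging design = (1 + 4·2 + 9)/6 = 18/6 = 3; σ²_Packaging design = ((9−1)/6)² = 1.778

Forward pass:
ES_Tooling = 0; EF_Tooling = 10
ES_Supplier sourcing = 10; EF_Supplier sourcing = 10+15 = 25
ES_Pilot run = 10; EF_Pilot run = 10+9 = 19
ES_QA = 10; EF_QA = 10+2 = 12
ES_Packaging design = max(EF_Supplier sourcing=25, EF_Pilot run=19, EF_QA=12) = 25; EF_Packaging design = 25+3 = 28
Expected project duration μ = 28 hours. Critical path: Tooling → Supplier sourcing → Packaging design.

Variance along critical path = 7.111 + 9.000 + 1.778 = 17.889
σ = √17.889 = 4.230 hours

4.23 hours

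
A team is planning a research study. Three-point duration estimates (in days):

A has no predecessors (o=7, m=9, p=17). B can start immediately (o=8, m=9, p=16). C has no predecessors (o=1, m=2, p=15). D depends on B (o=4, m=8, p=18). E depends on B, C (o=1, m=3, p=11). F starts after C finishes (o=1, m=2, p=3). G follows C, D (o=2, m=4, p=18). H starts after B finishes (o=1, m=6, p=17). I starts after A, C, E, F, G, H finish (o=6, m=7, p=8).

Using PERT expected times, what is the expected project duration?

32 days

te_A = (7 + 4·9 + 17)/6 = 60/6 = 10
te_B = (8 + 4·9 + 16)/6 = 60/6 = 10
te_C = (1 + 4·2 + 15)/6 = 24/6 = 4
te_D = (4 + 4·8 + 18)/6 = 54/6 = 9
te_E = (1 + 4·3 + 11)/6 = 24/6 = 4
te_F = (1 + 4·2 + 3)/6 = 12/6 = 2
te_G = (2 + 4·4 + 18)/6 = 36/6 = 6
te_H = (1 + 4·6 + 17)/6 = 42/6 = 7
te_I = (6 + 4·7 + 8)/6 = 42/6 = 7

Forward pass:
ES_A = 0; EF_A = 10
ES_B = 0; EF_B = 10
ES_C = 0; EF_C = 4
ES_D = 10; EF_D = 10+9 = 19
ES_E = max(EF_B=10, EF_C=4) = 10; EF_E = 10+4 = 14
ES_F = 4; EF_F = 4+2 = 6
ES_G = max(EF_C=4, EF_D=19) = 19; EF_G = 19+6 = 25
ES_H = 10; EF_H = 10+7 = 17
ES_I = max(EF_A=10, EF_C=4, EF_E=14, EF_F=6, EF_G=25, EF_H=17) = 25; EF_I = 25+7 = 32
Expected project duration μ = 32 days. Critical path: B → D → G → I.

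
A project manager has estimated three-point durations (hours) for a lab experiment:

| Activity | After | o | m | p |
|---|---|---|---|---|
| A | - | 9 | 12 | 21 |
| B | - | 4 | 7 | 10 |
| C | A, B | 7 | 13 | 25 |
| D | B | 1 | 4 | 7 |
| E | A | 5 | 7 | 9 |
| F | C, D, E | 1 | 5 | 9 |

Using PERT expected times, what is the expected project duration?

32 hours

te_A = (9 + 4·12 + 21)/6 = 78/6 = 13
te_B = (4 + 4·7 + 10)/6 = 42/6 = 7
te_C = (7 + 4·13 + 25)/6 = 84/6 = 14
te_D = (1 + 4·4 + 7)/6 = 24/6 = 4
te_E = (5 + 4·7 + 9)/6 = 42/6 = 7
te_F = (1 + 4·5 + 9)/6 = 30/6 = 5

Forward pass:
ES_A = 0; EF_A = 13
ES_B = 0; EF_B = 7
ES_C = max(EF_A=13, EF_B=7) = 13; EF_C = 13+14 = 27
ES_D = 7; EF_D = 7+4 = 11
ES_E = 13; EF_E = 13+7 = 20
ES_F = max(EF_C=27, EF_D=11, EF_E=20) = 27; EF_F = 27+5 = 32
Expected project duration μ = 32 hours. Critical path: A → C → F.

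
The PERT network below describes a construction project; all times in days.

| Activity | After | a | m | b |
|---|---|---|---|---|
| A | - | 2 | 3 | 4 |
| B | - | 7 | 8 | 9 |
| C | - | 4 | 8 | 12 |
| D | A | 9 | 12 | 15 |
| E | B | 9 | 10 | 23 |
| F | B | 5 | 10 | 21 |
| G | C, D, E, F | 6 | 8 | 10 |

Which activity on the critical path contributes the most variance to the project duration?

E

te_A = (2 + 4·3 + 4)/6 = 18/6 = 3; σ²_A = ((4−2)/6)² = 0.111
te_B = (7 + 4·8 + 9)/6 = 48/6 = 8; σ²_B = ((9−7)/6)² = 0.111
te_C = (4 + 4·8 + 12)/6 = 48/6 = 8; σ²_C = ((12−4)/6)² = 1.778
te_D = (9 + 4·12 + 15)/6 = 72/6 = 12; σ²_D = ((15−9)/6)² = 1.000
te_E = (9 + 4·10 + 23)/6 = 72/6 = 12; σ²_E = ((23−9)/6)² = 5.444
te_F = (5 + 4·10 + 21)/6 = 66/6 = 11; σ²_F = ((21−5)/6)² = 7.111
te_G = (6 + 4·8 + 10)/6 = 48/6 = 8; σ²_G = ((10−6)/6)² = 0.444

Forward pass:
ES_A = 0; EF_A = 3
ES_B = 0; EF_B = 8
ES_C = 0; EF_C = 8
ES_D = 3; EF_D = 3+12 = 15
ES_E = 8; EF_E = 8+12 = 20
ES_F = 8; EF_F = 8+11 = 19
ES_G = max(EF_C=8, EF_D=15, EF_E=20, EF_F=19) = 20; EF_G = 20+8 = 28
Expected project duration μ = 28 days. Critical path: B → E → G.

Variances on critical path: σ²_B=0.111, σ²_E=5.444, σ²_G=0.444.
Largest is σ²_E = 5.444.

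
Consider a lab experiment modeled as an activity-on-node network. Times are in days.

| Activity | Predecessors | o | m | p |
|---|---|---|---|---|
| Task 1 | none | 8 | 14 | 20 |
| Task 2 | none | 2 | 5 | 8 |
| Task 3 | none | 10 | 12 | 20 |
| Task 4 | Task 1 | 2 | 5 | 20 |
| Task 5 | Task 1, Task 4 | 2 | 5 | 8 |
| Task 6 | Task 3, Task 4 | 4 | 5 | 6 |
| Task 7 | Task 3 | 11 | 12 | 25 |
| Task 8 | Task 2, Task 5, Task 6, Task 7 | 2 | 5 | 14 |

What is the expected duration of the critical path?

te_Task 1 = (8 + 4·14 + 20)/6 = 84/6 = 14
te_Task 2 = (2 + 4·5 + 8)/6 = 30/6 = 5
te_Task 3 = (10 + 4·12 + 20)/6 = 78/6 = 13
te_Task 4 = (2 + 4·5 + 20)/6 = 42/6 = 7
te_Task 5 = (2 + 4·5 + 8)/6 = 30/6 = 5
te_Task 6 = (4 + 4·5 + 6)/6 = 30/6 = 5
te_Task 7 = (11 + 4·12 + 25)/6 = 84/6 = 14
te_Task 8 = (2 + 4·5 + 14)/6 = 36/6 = 6

Forward pass:
ES_Task 1 = 0; EF_Task 1 = 14
ES_Task 2 = 0; EF_Task 2 = 5
ES_Task 3 = 0; EF_Task 3 = 13
ES_Task 4 = 14; EF_Task 4 = 14+7 = 21
ES_Task 5 = max(EF_Task 1=14, EF_Task 4=21) = 21; EF_Task 5 = 21+5 = 26
ES_Task 6 = max(EF_Task 3=13, EF_Task 4=21) = 21; EF_Task 6 = 21+5 = 26
ES_Task 7 = 13; EF_Task 7 = 13+14 = 27
ES_Task 8 = max(EF_Task 2=5, EF_Task 5=26, EF_Task 6=26, EF_Task 7=27) = 27; EF_Task 8 = 27+6 = 33
Expected project duration μ = 33 days. Critical path: Task 3 → Task 7 → Task 8.

33 days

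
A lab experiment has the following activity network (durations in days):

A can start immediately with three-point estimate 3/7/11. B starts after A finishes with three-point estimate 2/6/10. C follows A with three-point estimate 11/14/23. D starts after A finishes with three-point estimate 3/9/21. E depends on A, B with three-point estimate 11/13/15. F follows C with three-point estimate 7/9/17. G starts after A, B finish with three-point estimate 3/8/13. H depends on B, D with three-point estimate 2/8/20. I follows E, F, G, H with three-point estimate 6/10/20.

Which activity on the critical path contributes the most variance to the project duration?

te_A = (3 + 4·7 + 11)/6 = 42/6 = 7; σ²_A = ((11−3)/6)² = 1.778
te_B = (2 + 4·6 + 10)/6 = 36/6 = 6; σ²_B = ((10−2)/6)² = 1.778
te_C = (11 + 4·14 + 23)/6 = 90/6 = 15; σ²_C = ((23−11)/6)² = 4.000
te_D = (3 + 4·9 + 21)/6 = 60/6 = 10; σ²_D = ((21−3)/6)² = 9.000
te_E = (11 + 4·13 + 15)/6 = 78/6 = 13; σ²_E = ((15−11)/6)² = 0.444
te_F = (7 + 4·9 + 17)/6 = 60/6 = 10; σ²_F = ((17−7)/6)² = 2.778
te_G = (3 + 4·8 + 13)/6 = 48/6 = 8; σ²_G = ((13−3)/6)² = 2.778
te_H = (2 + 4·8 + 20)/6 = 54/6 = 9; σ²_H = ((20−2)/6)² = 9.000
te_I = (6 + 4·10 + 20)/6 = 66/6 = 11; σ²_I = ((20−6)/6)² = 5.444

Forward pass:
ES_A = 0; EF_A = 7
ES_B = 7; EF_B = 7+6 = 13
ES_C = 7; EF_C = 7+15 = 22
ES_D = 7; EF_D = 7+10 = 17
ES_E = max(EF_A=7, EF_B=13) = 13; EF_E = 13+13 = 26
ES_F = 22; EF_F = 22+10 = 32
ES_G = max(EF_A=7, EF_B=13) = 13; EF_G = 13+8 = 21
ES_H = max(EF_B=13, EF_D=17) = 17; EF_H = 17+9 = 26
ES_I = max(EF_E=26, EF_F=32, EF_G=21, EF_H=26) = 32; EF_I = 32+11 = 43
Expected project duration μ = 43 days. Critical path: A → C → F → I.

Variances on critical path: σ²_A=1.778, σ²_C=4.000, σ²_F=2.778, σ²_I=5.444.
Largest is σ²_I = 5.444.

I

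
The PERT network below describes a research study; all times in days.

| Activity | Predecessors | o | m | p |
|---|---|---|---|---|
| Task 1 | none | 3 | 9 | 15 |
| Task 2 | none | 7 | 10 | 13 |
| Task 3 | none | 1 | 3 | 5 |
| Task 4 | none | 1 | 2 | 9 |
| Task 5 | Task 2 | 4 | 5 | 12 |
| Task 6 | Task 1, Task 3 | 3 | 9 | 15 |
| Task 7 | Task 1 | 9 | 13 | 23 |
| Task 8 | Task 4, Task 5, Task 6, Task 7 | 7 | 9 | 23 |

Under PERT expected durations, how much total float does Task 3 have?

te_Task 1 = (3 + 4·9 + 15)/6 = 54/6 = 9
te_Task 2 = (7 + 4·10 + 13)/6 = 60/6 = 10
te_Task 3 = (1 + 4·3 + 5)/6 = 18/6 = 3
te_Task 4 = (1 + 4·2 + 9)/6 = 18/6 = 3
te_Task 5 = (4 + 4·5 + 12)/6 = 36/6 = 6
te_Task 6 = (3 + 4·9 + 15)/6 = 54/6 = 9
te_Task 7 = (9 + 4·13 + 23)/6 = 84/6 = 14
te_Task 8 = (7 + 4·9 + 23)/6 = 66/6 = 11

Forward pass:
ES_Task 1 = 0; EF_Task 1 = 9
ES_Task 2 = 0; EF_Task 2 = 10
ES_Task 3 = 0; EF_Task 3 = 3
ES_Task 4 = 0; EF_Task 4 = 3
ES_Task 5 = 10; EF_Task 5 = 10+6 = 16
ES_Task 6 = max(EF_Task 1=9, EF_Task 3=3) = 9; EF_Task 6 = 9+9 = 18
ES_Task 7 = 9; EF_Task 7 = 9+14 = 23
ES_Task 8 = max(EF_Task 4=3, EF_Task 5=16, EF_Task 6=18, EF_Task 7=23) = 23; EF_Task 8 = 23+11 = 34
Expected project duration μ = 34 days. Critical path: Task 1 → Task 7 → Task 8.

Backward pass:
LF_Task 8 = 34; LS_Task 8 = 34−11 = 23
LF_Task 7 = LS_Task 8 = 23; LS_Task 7 = 23−14 = 9
LF_Task 6 = LS_Task 8 = 23; LS_Task 6 = 23−9 = 14
LF_Task 5 = LS_Task 8 = 23; LS_Task 5 = 23−6 = 17
LF_Task 4 = LS_Task 8 = 23; LS_Task 4 = 23−3 = 20
LF_Task 3 = LS_Task 6 = 14; LS_Task 3 = 14−3 = 11
LF_Task 2 = LS_Task 5 = 17; LS_Task 2 = 17−10 = 7
LF_Task 1 = min(LS_Task 6=14, LS_Task 7=9) = 9; LS_Task 1 = 9−9 = 0
Slack_Task 3 = LS_Task 3 − ES_Task 3 = 11 − 0 = 11

11 days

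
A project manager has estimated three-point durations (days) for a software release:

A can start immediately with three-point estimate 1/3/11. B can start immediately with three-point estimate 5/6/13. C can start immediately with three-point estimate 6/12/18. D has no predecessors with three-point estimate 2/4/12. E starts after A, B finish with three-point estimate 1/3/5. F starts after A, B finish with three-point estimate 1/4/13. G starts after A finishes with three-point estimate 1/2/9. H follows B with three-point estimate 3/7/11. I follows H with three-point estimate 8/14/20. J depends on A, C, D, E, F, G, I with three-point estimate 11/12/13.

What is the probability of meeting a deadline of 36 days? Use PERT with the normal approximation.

0.074

te_A = (1 + 4·3 + 11)/6 = 24/6 = 4; σ²_A = ((11−1)/6)² = 2.778
te_B = (5 + 4·6 + 13)/6 = 42/6 = 7; σ²_B = ((13−5)/6)² = 1.778
te_C = (6 + 4·12 + 18)/6 = 72/6 = 12; σ²_C = ((18−6)/6)² = 4.000
te_D = (2 + 4·4 + 12)/6 = 30/6 = 5; σ²_D = ((12−2)/6)² = 2.778
te_E = (1 + 4·3 + 5)/6 = 18/6 = 3; σ²_E = ((5−1)/6)² = 0.444
te_F = (1 + 4·4 + 13)/6 = 30/6 = 5; σ²_F = ((13−1)/6)² = 4.000
te_G = (1 + 4·2 + 9)/6 = 18/6 = 3; σ²_G = ((9−1)/6)² = 1.778
te_H = (3 + 4·7 + 11)/6 = 42/6 = 7; σ²_H = ((11−3)/6)² = 1.778
te_I = (8 + 4·14 + 20)/6 = 84/6 = 14; σ²_I = ((20−8)/6)² = 4.000
te_J = (11 + 4·12 + 13)/6 = 72/6 = 12; σ²_J = ((13−11)/6)² = 0.111

Forward pass:
ES_A = 0; EF_A = 4
ES_B = 0; EF_B = 7
ES_C = 0; EF_C = 12
ES_D = 0; EF_D = 5
ES_E = max(EF_A=4, EF_B=7) = 7; EF_E = 7+3 = 10
ES_F = max(EF_A=4, EF_B=7) = 7; EF_F = 7+5 = 12
ES_G = 4; EF_G = 4+3 = 7
ES_H = 7; EF_H = 7+7 = 14
ES_I = 14; EF_I = 14+14 = 28
ES_J = max(EF_A=4, EF_C=12, EF_D=5, EF_E=10, EF_F=12, EF_G=7, EF_I=28) = 28; EF_J = 28+12 = 40
Expected project duration μ = 40 days. Critical path: B → H → I → J.

Variance along critical path = 1.778 + 1.778 + 4.000 + 0.111 = 7.667; σ = √7.667 = 2.769 days.
Z = (36 − 40) / 2.769 = -1.445
P(T ≤ 36) = Φ(-1.445) ≈ 0.074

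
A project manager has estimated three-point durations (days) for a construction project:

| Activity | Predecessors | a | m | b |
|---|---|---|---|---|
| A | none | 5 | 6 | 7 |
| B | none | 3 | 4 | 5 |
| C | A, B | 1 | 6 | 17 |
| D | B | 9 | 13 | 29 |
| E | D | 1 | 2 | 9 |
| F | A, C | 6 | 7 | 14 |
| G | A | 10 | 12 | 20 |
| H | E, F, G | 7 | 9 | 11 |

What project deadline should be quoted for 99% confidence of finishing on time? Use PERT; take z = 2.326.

te_A = (5 + 4·6 + 7)/6 = 36/6 = 6; σ²_A = ((7−5)/6)² = 0.111
te_B = (3 + 4·4 + 5)/6 = 24/6 = 4; σ²_B = ((5−3)/6)² = 0.111
te_C = (1 + 4·6 + 17)/6 = 42/6 = 7; σ²_C = ((17−1)/6)² = 7.111
te_D = (9 + 4·13 + 29)/6 = 90/6 = 15; σ²_D = ((29−9)/6)² = 11.111
te_E = (1 + 4·2 + 9)/6 = 18/6 = 3; σ²_E = ((9−1)/6)² = 1.778
te_F = (6 + 4·7 + 14)/6 = 48/6 = 8; σ²_F = ((14−6)/6)² = 1.778
te_G = (10 + 4·12 + 20)/6 = 78/6 = 13; σ²_G = ((20−10)/6)² = 2.778
te_H = (7 + 4·9 + 11)/6 = 54/6 = 9; σ²_H = ((11−7)/6)² = 0.444

Forward pass:
ES_A = 0; EF_A = 6
ES_B = 0; EF_B = 4
ES_C = max(EF_A=6, EF_B=4) = 6; EF_C = 6+7 = 13
ES_D = 4; EF_D = 4+15 = 19
ES_E = 19; EF_E = 19+3 = 22
ES_F = max(EF_A=6, EF_C=13) = 13; EF_F = 13+8 = 21
ES_G = 6; EF_G = 6+13 = 19
ES_H = max(EF_E=22, EF_F=21, EF_G=19) = 22; EF_H = 22+9 = 31
Expected project duration μ = 31 days. Critical path: B → D → E → H.

Variance along critical path = 0.111 + 11.111 + 1.778 + 0.444 = 13.444; σ = 3.667 days.
D = μ + z·σ = 31 + 2.326·3.667 = 39.5 days

39.5 days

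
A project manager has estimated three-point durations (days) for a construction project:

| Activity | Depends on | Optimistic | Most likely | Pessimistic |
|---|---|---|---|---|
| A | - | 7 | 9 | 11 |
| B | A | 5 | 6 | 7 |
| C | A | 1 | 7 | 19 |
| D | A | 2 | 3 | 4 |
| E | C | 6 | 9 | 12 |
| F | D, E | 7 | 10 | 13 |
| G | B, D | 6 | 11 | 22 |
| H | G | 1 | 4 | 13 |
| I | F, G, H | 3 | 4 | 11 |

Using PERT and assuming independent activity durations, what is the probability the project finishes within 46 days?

te_A = (7 + 4·9 + 11)/6 = 54/6 = 9; σ²_A = ((11−7)/6)² = 0.444
te_B = (5 + 4·6 + 7)/6 = 36/6 = 6; σ²_B = ((7−5)/6)² = 0.111
te_C = (1 + 4·7 + 19)/6 = 48/6 = 8; σ²_C = ((19−1)/6)² = 9.000
te_D = (2 + 4·3 + 4)/6 = 18/6 = 3; σ²_D = ((4−2)/6)² = 0.111
te_E = (6 + 4·9 + 12)/6 = 54/6 = 9; σ²_E = ((12−6)/6)² = 1.000
te_F = (7 + 4·10 + 13)/6 = 60/6 = 10; σ²_F = ((13−7)/6)² = 1.000
te_G = (6 + 4·11 + 22)/6 = 72/6 = 12; σ²_G = ((22−6)/6)² = 7.111
te_H = (1 + 4·4 + 13)/6 = 30/6 = 5; σ²_H = ((13−1)/6)² = 4.000
te_I = (3 + 4·4 + 11)/6 = 30/6 = 5; σ²_I = ((11−3)/6)² = 1.778

Forward pass:
ES_A = 0; EF_A = 9
ES_B = 9; EF_B = 9+6 = 15
ES_C = 9; EF_C = 9+8 = 17
ES_D = 9; EF_D = 9+3 = 12
ES_E = 17; EF_E = 17+9 = 26
ES_F = max(EF_D=12, EF_E=26) = 26; EF_F = 26+10 = 36
ES_G = max(EF_B=15, EF_D=12) = 15; EF_G = 15+12 = 27
ES_H = 27; EF_H = 27+5 = 32
ES_I = max(EF_F=36, EF_G=27, EF_H=32) = 36; EF_I = 36+5 = 41
Expected project duration μ = 41 days. Critical path: A → C → E → F → I.

Variance along critical path = 0.444 + 9.000 + 1.000 + 1.000 + 1.778 = 13.222; σ = √13.222 = 3.636 days.
Z = (46 − 41) / 3.636 = 1.375
P(T ≤ 46) = Φ(1.375) ≈ 0.915

0.915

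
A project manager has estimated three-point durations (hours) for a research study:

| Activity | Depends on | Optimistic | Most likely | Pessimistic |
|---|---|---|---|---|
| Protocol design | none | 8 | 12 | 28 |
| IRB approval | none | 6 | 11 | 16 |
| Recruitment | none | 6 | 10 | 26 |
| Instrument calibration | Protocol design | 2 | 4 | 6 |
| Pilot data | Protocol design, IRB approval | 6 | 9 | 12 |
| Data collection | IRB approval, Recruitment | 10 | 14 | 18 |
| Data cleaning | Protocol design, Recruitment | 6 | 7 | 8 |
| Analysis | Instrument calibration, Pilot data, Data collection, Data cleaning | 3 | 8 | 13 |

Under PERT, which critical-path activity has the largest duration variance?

te_Protocol design = (8 + 4·12 + 28)/6 = 84/6 = 14; σ²_Protocol design = ((28−8)/6)² = 11.111
te_IRB approval = (6 + 4·11 + 16)/6 = 66/6 = 11; σ²_IRB approval = ((16−6)/6)² = 2.778
te_Recruitment = (6 + 4·10 + 26)/6 = 72/6 = 12; σ²_Recruitment = ((26−6)/6)² = 11.111
te_Instrument calibration = (2 + 4·4 + 6)/6 = 24/6 = 4; σ²_Instrument calibration = ((6−2)/6)² = 0.444
te_Pilot data = (6 + 4·9 + 12)/6 = 54/6 = 9; σ²_Pilot data = ((12−6)/6)² = 1.000
te_Data collection = (10 + 4·14 + 18)/6 = 84/6 = 14; σ²_Data collection = ((18−10)/6)² = 1.778
te_Data cleaning = (6 + 4·7 + 8)/6 = 42/6 = 7; σ²_Data cleaning = ((8−6)/6)² = 0.111
te_Analysis = (3 + 4·8 + 13)/6 = 48/6 = 8; σ²_Analysis = ((13−3)/6)² = 2.778

Forward pass:
ES_Protocol design = 0; EF_Protocol design = 14
ES_IRB approval = 0; EF_IRB approval = 11
ES_Recruitment = 0; EF_Recruitment = 12
ES_Instrument calibration = 14; EF_Instrument calibration = 14+4 = 18
ES_Pilot data = max(EF_Protocol design=14, EF_IRB approval=11) = 14; EF_Pilot data = 14+9 = 23
ES_Data collection = max(EF_IRB approval=11, EF_Recruitment=12) = 12; EF_Data collection = 12+14 = 26
ES_Data cleaning = max(EF_Protocol design=14, EF_Recruitment=12) = 14; EF_Data cleaning = 14+7 = 21
ES_Analysis = max(EF_Instrument calibration=18, EF_Pilot data=23, EF_Data collection=26, EF_Data cleaning=21) = 26; EF_Analysis = 26+8 = 34
Expected project duration μ = 34 hours. Critical path: Recruitment → Data collection → Analysis.

Variances on critical path: σ²_Recruitment=11.111, σ²_Data collection=1.778, σ²_Analysis=2.778.
Largest is σ²_Recruitment = 11.111.

Recruitment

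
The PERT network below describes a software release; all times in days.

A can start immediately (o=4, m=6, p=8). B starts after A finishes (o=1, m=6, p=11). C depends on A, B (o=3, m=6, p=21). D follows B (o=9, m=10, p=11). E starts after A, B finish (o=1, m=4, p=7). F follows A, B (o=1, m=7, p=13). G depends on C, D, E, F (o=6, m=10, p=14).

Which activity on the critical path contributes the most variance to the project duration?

B

te_A = (4 + 4·6 + 8)/6 = 36/6 = 6; σ²_A = ((8−4)/6)² = 0.444
te_B = (1 + 4·6 + 11)/6 = 36/6 = 6; σ²_B = ((11−1)/6)² = 2.778
te_C = (3 + 4·6 + 21)/6 = 48/6 = 8; σ²_C = ((21−3)/6)² = 9.000
te_D = (9 + 4·10 + 11)/6 = 60/6 = 10; σ²_D = ((11−9)/6)² = 0.111
te_E = (1 + 4·4 + 7)/6 = 24/6 = 4; σ²_E = ((7−1)/6)² = 1.000
te_F = (1 + 4·7 + 13)/6 = 42/6 = 7; σ²_F = ((13−1)/6)² = 4.000
te_G = (6 + 4·10 + 14)/6 = 60/6 = 10; σ²_G = ((14−6)/6)² = 1.778

Forward pass:
ES_A = 0; EF_A = 6
ES_B = 6; EF_B = 6+6 = 12
ES_C = max(EF_A=6, EF_B=12) = 12; EF_C = 12+8 = 20
ES_D = 12; EF_D = 12+10 = 22
ES_E = max(EF_A=6, EF_B=12) = 12; EF_E = 12+4 = 16
ES_F = max(EF_A=6, EF_B=12) = 12; EF_F = 12+7 = 19
ES_G = max(EF_C=20, EF_D=22, EF_E=16, EF_F=19) = 22; EF_G = 22+10 = 32
Expected project duration μ = 32 days. Critical path: A → B → D → G.

Variances on critical path: σ²_A=0.444, σ²_B=2.778, σ²_D=0.111, σ²_G=1.778.
Largest is σ²_B = 2.778.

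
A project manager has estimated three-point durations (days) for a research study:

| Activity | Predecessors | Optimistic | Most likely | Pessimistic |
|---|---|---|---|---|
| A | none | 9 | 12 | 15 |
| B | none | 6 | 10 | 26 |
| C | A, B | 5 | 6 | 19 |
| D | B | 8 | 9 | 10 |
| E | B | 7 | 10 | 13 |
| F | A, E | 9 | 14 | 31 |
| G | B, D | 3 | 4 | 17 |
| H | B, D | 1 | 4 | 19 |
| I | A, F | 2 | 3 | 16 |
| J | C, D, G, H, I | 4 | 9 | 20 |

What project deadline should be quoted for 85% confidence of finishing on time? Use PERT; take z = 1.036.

59.4 days

te_A = (9 + 4·12 + 15)/6 = 72/6 = 12; σ²_A = ((15−9)/6)² = 1.000
te_B = (6 + 4·10 + 26)/6 = 72/6 = 12; σ²_B = ((26−6)/6)² = 11.111
te_C = (5 + 4·6 + 19)/6 = 48/6 = 8; σ²_C = ((19−5)/6)² = 5.444
te_D = (8 + 4·9 + 10)/6 = 54/6 = 9; σ²_D = ((10−8)/6)² = 0.111
te_E = (7 + 4·10 + 13)/6 = 60/6 = 10; σ²_E = ((13−7)/6)² = 1.000
te_F = (9 + 4·14 + 31)/6 = 96/6 = 16; σ²_F = ((31−9)/6)² = 13.444
te_G = (3 + 4·4 + 17)/6 = 36/6 = 6; σ²_G = ((17−3)/6)² = 5.444
te_H = (1 + 4·4 + 19)/6 = 36/6 = 6; σ²_H = ((19−1)/6)² = 9.000
te_I = (2 + 4·3 + 16)/6 = 30/6 = 5; σ²_I = ((16−2)/6)² = 5.444
te_J = (4 + 4·9 + 20)/6 = 60/6 = 10; σ²_J = ((20−4)/6)² = 7.111

Forward pass:
ES_A = 0; EF_A = 12
ES_B = 0; EF_B = 12
ES_C = max(EF_A=12, EF_B=12) = 12; EF_C = 12+8 = 20
ES_D = 12; EF_D = 12+9 = 21
ES_E = 12; EF_E = 12+10 = 22
ES_F = max(EF_A=12, EF_E=22) = 22; EF_F = 22+16 = 38
ES_G = max(EF_B=12, EF_D=21) = 21; EF_G = 21+6 = 27
ES_H = max(EF_B=12, EF_D=21) = 21; EF_H = 21+6 = 27
ES_I = max(EF_A=12, EF_F=38) = 38; EF_I = 38+5 = 43
ES_J = max(EF_C=20, EF_D=21, EF_G=27, EF_H=27, EF_I=43) = 43; EF_J = 43+10 = 53
Expected project duration μ = 53 days. Critical path: B → E → F → I → J.

Variance along critical path = 11.111 + 1.000 + 13.444 + 5.444 + 7.111 = 38.111; σ = 6.173 days.
D = μ + z·σ = 53 + 1.036·6.173 = 59.4 days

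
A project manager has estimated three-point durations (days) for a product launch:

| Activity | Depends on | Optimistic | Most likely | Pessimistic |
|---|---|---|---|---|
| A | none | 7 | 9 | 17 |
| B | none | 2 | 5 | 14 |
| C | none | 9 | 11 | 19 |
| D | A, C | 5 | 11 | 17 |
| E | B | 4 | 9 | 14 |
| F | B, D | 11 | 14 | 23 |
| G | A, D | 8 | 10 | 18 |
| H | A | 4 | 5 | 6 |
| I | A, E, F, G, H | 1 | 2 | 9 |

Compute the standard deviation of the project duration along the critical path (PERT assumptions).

te_A = (7 + 4·9 + 17)/6 = 60/6 = 10; σ²_A = ((17−7)/6)² = 2.778
te_B = (2 + 4·5 + 14)/6 = 36/6 = 6; σ²_B = ((14−2)/6)² = 4.000
te_C = (9 + 4·11 + 19)/6 = 72/6 = 12; σ²_C = ((19−9)/6)² = 2.778
te_D = (5 + 4·11 + 17)/6 = 66/6 = 11; σ²_D = ((17−5)/6)² = 4.000
te_E = (4 + 4·9 + 14)/6 = 54/6 = 9; σ²_E = ((14−4)/6)² = 2.778
te_F = (11 + 4·14 + 23)/6 = 90/6 = 15; σ²_F = ((23−11)/6)² = 4.000
te_G = (8 + 4·10 + 18)/6 = 66/6 = 11; σ²_G = ((18−8)/6)² = 2.778
te_H = (4 + 4·5 + 6)/6 = 30/6 = 5; σ²_H = ((6−4)/6)² = 0.111
te_I = (1 + 4·2 + 9)/6 = 18/6 = 3; σ²_I = ((9−1)/6)² = 1.778

Forward pass:
ES_A = 0; EF_A = 10
ES_B = 0; EF_B = 6
ES_C = 0; EF_C = 12
ES_D = max(EF_A=10, EF_C=12) = 12; EF_D = 12+11 = 23
ES_E = 6; EF_E = 6+9 = 15
ES_F = max(EF_B=6, EF_D=23) = 23; EF_F = 23+15 = 38
ES_G = max(EF_A=10, EF_D=23) = 23; EF_G = 23+11 = 34
ES_H = 10; EF_H = 10+5 = 15
ES_I = max(EF_A=10, EF_E=15, EF_F=38, EF_G=34, EF_H=15) = 38; EF_I = 38+3 = 41
Expected project duration μ = 41 days. Critical path: C → D → F → I.

Variance along critical path = 2.778 + 4.000 + 4.000 + 1.778 = 12.556
σ = √12.556 = 3.543 days

3.54 days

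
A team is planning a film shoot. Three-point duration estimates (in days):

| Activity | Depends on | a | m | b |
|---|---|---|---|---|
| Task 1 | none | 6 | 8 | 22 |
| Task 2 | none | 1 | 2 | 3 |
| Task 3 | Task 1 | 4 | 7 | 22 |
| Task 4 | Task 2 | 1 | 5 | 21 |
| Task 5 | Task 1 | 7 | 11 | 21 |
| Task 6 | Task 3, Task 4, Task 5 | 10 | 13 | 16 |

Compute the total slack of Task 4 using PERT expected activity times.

te_Task 1 = (6 + 4·8 + 22)/6 = 60/6 = 10
te_Task 2 = (1 + 4·2 + 3)/6 = 12/6 = 2
te_Task 3 = (4 + 4·7 + 22)/6 = 54/6 = 9
te_Task 4 = (1 + 4·5 + 21)/6 = 42/6 = 7
te_Task 5 = (7 + 4·11 + 21)/6 = 72/6 = 12
te_Task 6 = (10 + 4·13 + 16)/6 = 78/6 = 13

Forward pass:
ES_Task 1 = 0; EF_Task 1 = 10
ES_Task 2 = 0; EF_Task 2 = 2
ES_Task 3 = 10; EF_Task 3 = 10+9 = 19
ES_Task 4 = 2; EF_Task 4 = 2+7 = 9
ES_Task 5 = 10; EF_Task 5 = 10+12 = 22
ES_Task 6 = max(EF_Task 3=19, EF_Task 4=9, EF_Task 5=22) = 22; EF_Task 6 = 22+13 = 35
Expected project duration μ = 35 days. Critical path: Task 1 → Task 5 → Task 6.

Backward pass:
LF_Task 6 = 35; LS_Task 6 = 35−13 = 22
LF_Task 5 = LS_Task 6 = 22; LS_Task 5 = 22−12 = 10
LF_Task 4 = LS_Task 6 = 22; LS_Task 4 = 22−7 = 15
LF_Task 3 = LS_Task 6 = 22; LS_Task 3 = 22−9 = 13
LF_Task 2 = LS_Task 4 = 15; LS_Task 2 = 15−2 = 13
LF_Task 1 = min(LS_Task 3=13, LS_Task 5=10) = 10; LS_Task 1 = 10−10 = 0
Slack_Task 4 = LS_Task 4 − ES_Task 4 = 15 − 2 = 13

13 days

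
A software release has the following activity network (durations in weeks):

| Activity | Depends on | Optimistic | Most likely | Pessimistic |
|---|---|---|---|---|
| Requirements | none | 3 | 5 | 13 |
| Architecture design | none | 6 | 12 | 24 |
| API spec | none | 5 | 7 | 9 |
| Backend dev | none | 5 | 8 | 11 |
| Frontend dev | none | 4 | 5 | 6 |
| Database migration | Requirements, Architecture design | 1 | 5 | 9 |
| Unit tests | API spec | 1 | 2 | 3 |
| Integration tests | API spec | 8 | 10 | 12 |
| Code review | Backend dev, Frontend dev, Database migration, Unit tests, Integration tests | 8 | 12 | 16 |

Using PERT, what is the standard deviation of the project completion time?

te_Requirements = (3 + 4·5 + 13)/6 = 36/6 = 6; σ²_Requirements = ((13−3)/6)² = 2.778
te_Architecture design = (6 + 4·12 + 24)/6 = 78/6 = 13; σ²_Architecture design = ((24−6)/6)² = 9.000
te_API spec = (5 + 4·7 + 9)/6 = 42/6 = 7; σ²_API spec = ((9−5)/6)² = 0.444
te_Backend dev = (5 + 4·8 + 11)/6 = 48/6 = 8; σ²_Backend dev = ((11−5)/6)² = 1.000
te_Frontend dev = (4 + 4·5 + 6)/6 = 30/6 = 5; σ²_Frontend dev = ((6−4)/6)² = 0.111
te_Database migration = (1 + 4·5 + 9)/6 = 30/6 = 5; σ²_Database migration = ((9−1)/6)² = 1.778
te_Unit tests = (1 + 4·2 + 3)/6 = 12/6 = 2; σ²_Unit tests = ((3−1)/6)² = 0.111
te_Integration tests = (8 + 4·10 + 12)/6 = 60/6 = 10; σ²_Integration tests = ((12−8)/6)² = 0.444
te_Code review = (8 + 4·12 + 16)/6 = 72/6 = 12; σ²_Code review = ((16−8)/6)² = 1.778

Forward pass:
ES_Requirements = 0; EF_Requirements = 6
ES_Architecture design = 0; EF_Architecture design = 13
ES_API spec = 0; EF_API spec = 7
ES_Backend dev = 0; EF_Backend dev = 8
ES_Frontend dev = 0; EF_Frontend dev = 5
ES_Database migration = max(EF_Requirements=6, EF_Architecture design=13) = 13; EF_Database migration = 13+5 = 18
ES_Unit tests = 7; EF_Unit tests = 7+2 = 9
ES_Integration tests = 7; EF_Integration tests = 7+10 = 17
ES_Code review = max(EF_Backend dev=8, EF_Frontend dev=5, EF_Database migration=18, EF_Unit tests=9, EF_Integration tests=17) = 18; EF_Code review = 18+12 = 30
Expected project duration μ = 30 weeks. Critical path: Architecture design → Database migration → Code review.

Variance along critical path = 9.000 + 1.778 + 1.778 = 12.556
σ = √12.556 = 3.543 weeks

3.54 weeks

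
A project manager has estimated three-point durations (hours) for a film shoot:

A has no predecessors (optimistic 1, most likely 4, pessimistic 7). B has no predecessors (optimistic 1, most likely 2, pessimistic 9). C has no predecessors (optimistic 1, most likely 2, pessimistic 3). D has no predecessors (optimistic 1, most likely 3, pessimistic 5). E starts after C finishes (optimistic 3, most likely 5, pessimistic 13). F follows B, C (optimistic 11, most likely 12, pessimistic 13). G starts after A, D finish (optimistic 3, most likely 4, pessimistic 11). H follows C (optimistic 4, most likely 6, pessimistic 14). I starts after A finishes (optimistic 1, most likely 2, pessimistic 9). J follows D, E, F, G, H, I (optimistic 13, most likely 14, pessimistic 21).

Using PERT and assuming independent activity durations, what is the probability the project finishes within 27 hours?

0.059

te_A = (1 + 4·4 + 7)/6 = 24/6 = 4; σ²_A = ((7−1)/6)² = 1.000
te_B = (1 + 4·2 + 9)/6 = 18/6 = 3; σ²_B = ((9−1)/6)² = 1.778
te_C = (1 + 4·2 + 3)/6 = 12/6 = 2; σ²_C = ((3−1)/6)² = 0.111
te_D = (1 + 4·3 + 5)/6 = 18/6 = 3; σ²_D = ((5−1)/6)² = 0.444
te_E = (3 + 4·5 + 13)/6 = 36/6 = 6; σ²_E = ((13−3)/6)² = 2.778
te_F = (11 + 4·12 + 13)/6 = 72/6 = 12; σ²_F = ((13−11)/6)² = 0.111
te_G = (3 + 4·4 + 11)/6 = 30/6 = 5; σ²_G = ((11−3)/6)² = 1.778
te_H = (4 + 4·6 + 14)/6 = 42/6 = 7; σ²_H = ((14−4)/6)² = 2.778
te_I = (1 + 4·2 + 9)/6 = 18/6 = 3; σ²_I = ((9−1)/6)² = 1.778
te_J = (13 + 4·14 + 21)/6 = 90/6 = 15; σ²_J = ((21−13)/6)² = 1.778

Forward pass:
ES_A = 0; EF_A = 4
ES_B = 0; EF_B = 3
ES_C = 0; EF_C = 2
ES_D = 0; EF_D = 3
ES_E = 2; EF_E = 2+6 = 8
ES_F = max(EF_B=3, EF_C=2) = 3; EF_F = 3+12 = 15
ES_G = max(EF_A=4, EF_D=3) = 4; EF_G = 4+5 = 9
ES_H = 2; EF_H = 2+7 = 9
ES_I = 4; EF_I = 4+3 = 7
ES_J = max(EF_D=3, EF_E=8, EF_F=15, EF_G=9, EF_H=9, EF_I=7) = 15; EF_J = 15+15 = 30
Expected project duration μ = 30 hours. Critical path: B → F → J.

Variance along critical path = 1.778 + 0.111 + 1.778 = 3.667; σ = √3.667 = 1.915 hours.
Z = (27 − 30) / 1.915 = -1.567
P(T ≤ 27) = Φ(-1.567) ≈ 0.059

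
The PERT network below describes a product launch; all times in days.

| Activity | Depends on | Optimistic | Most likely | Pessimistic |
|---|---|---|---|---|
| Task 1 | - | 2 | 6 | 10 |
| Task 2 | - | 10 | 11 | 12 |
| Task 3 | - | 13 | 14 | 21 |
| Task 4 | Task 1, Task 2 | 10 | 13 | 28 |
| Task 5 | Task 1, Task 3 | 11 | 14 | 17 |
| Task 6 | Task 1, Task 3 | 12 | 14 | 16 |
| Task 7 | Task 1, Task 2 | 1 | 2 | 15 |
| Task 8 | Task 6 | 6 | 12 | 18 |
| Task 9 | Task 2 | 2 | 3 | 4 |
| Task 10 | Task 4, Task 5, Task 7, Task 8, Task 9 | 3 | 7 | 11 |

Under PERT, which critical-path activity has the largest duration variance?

Task 8

te_Task 1 = (2 + 4·6 + 10)/6 = 36/6 = 6; σ²_Task 1 = ((10−2)/6)² = 1.778
te_Task 2 = (10 + 4·11 + 12)/6 = 66/6 = 11; σ²_Task 2 = ((12−10)/6)² = 0.111
te_Task 3 = (13 + 4·14 + 21)/6 = 90/6 = 15; σ²_Task 3 = ((21−13)/6)² = 1.778
te_Task 4 = (10 + 4·13 + 28)/6 = 90/6 = 15; σ²_Task 4 = ((28−10)/6)² = 9.000
te_Task 5 = (11 + 4·14 + 17)/6 = 84/6 = 14; σ²_Task 5 = ((17−11)/6)² = 1.000
te_Task 6 = (12 + 4·14 + 16)/6 = 84/6 = 14; σ²_Task 6 = ((16−12)/6)² = 0.444
te_Task 7 = (1 + 4·2 + 15)/6 = 24/6 = 4; σ²_Task 7 = ((15−1)/6)² = 5.444
te_Task 8 = (6 + 4·12 + 18)/6 = 72/6 = 12; σ²_Task 8 = ((18−6)/6)² = 4.000
te_Task 9 = (2 + 4·3 + 4)/6 = 18/6 = 3; σ²_Task 9 = ((4−2)/6)² = 0.111
te_Task 10 = (3 + 4·7 + 11)/6 = 42/6 = 7; σ²_Task 10 = ((11−3)/6)² = 1.778

Forward pass:
ES_Task 1 = 0; EF_Task 1 = 6
ES_Task 2 = 0; EF_Task 2 = 11
ES_Task 3 = 0; EF_Task 3 = 15
ES_Task 4 = max(EF_Task 1=6, EF_Task 2=11) = 11; EF_Task 4 = 11+15 = 26
ES_Task 5 = max(EF_Task 1=6, EF_Task 3=15) = 15; EF_Task 5 = 15+14 = 29
ES_Task 6 = max(EF_Task 1=6, EF_Task 3=15) = 15; EF_Task 6 = 15+14 = 29
ES_Task 7 = max(EF_Task 1=6, EF_Task 2=11) = 11; EF_Task 7 = 11+4 = 15
ES_Task 8 = 29; EF_Task 8 = 29+12 = 41
ES_Task 9 = 11; EF_Task 9 = 11+3 = 14
ES_Task 10 = max(EF_Task 4=26, EF_Task 5=29, EF_Task 7=15, EF_Task 8=41, EF_Task 9=14) = 41; EF_Task 10 = 41+7 = 48
Expected project duration μ = 48 days. Critical path: Task 3 → Task 6 → Task 8 → Task 10.

Variances on critical path: σ²_Task 3=1.778, σ²_Task 6=0.444, σ²_Task 8=4.000, σ²_Task 10=1.778.
Largest is σ²_Task 8 = 4.000.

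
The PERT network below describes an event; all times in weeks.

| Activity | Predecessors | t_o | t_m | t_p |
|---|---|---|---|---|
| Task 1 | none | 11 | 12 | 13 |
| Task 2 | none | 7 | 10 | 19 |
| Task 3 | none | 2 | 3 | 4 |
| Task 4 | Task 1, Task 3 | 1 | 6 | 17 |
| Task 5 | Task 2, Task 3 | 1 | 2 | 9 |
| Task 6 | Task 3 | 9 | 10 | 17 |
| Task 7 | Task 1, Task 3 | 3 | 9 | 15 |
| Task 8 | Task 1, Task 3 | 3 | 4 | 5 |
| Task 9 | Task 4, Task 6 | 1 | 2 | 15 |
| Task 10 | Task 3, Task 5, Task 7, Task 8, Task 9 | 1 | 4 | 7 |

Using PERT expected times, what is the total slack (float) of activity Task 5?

9 weeks

te_Task 1 = (11 + 4·12 + 13)/6 = 72/6 = 12
te_Task 2 = (7 + 4·10 + 19)/6 = 66/6 = 11
te_Task 3 = (2 + 4·3 + 4)/6 = 18/6 = 3
te_Task 4 = (1 + 4·6 + 17)/6 = 42/6 = 7
te_Task 5 = (1 + 4·2 + 9)/6 = 18/6 = 3
te_Task 6 = (9 + 4·10 + 17)/6 = 66/6 = 11
te_Task 7 = (3 + 4·9 + 15)/6 = 54/6 = 9
te_Task 8 = (3 + 4·4 + 5)/6 = 24/6 = 4
te_Task 9 = (1 + 4·2 + 15)/6 = 24/6 = 4
te_Task 10 = (1 + 4·4 + 7)/6 = 24/6 = 4

Forward pass:
ES_Task 1 = 0; EF_Task 1 = 12
ES_Task 2 = 0; EF_Task 2 = 11
ES_Task 3 = 0; EF_Task 3 = 3
ES_Task 4 = max(EF_Task 1=12, EF_Task 3=3) = 12; EF_Task 4 = 12+7 = 19
ES_Task 5 = max(EF_Task 2=11, EF_Task 3=3) = 11; EF_Task 5 = 11+3 = 14
ES_Task 6 = 3; EF_Task 6 = 3+11 = 14
ES_Task 7 = max(EF_Task 1=12, EF_Task 3=3) = 12; EF_Task 7 = 12+9 = 21
ES_Task 8 = max(EF_Task 1=12, EF_Task 3=3) = 12; EF_Task 8 = 12+4 = 16
ES_Task 9 = max(EF_Task 4=19, EF_Task 6=14) = 19; EF_Task 9 = 19+4 = 23
ES_Task 10 = max(EF_Task 3=3, EF_Task 5=14, EF_Task 7=21, EF_Task 8=16, EF_Task 9=23) = 23; EF_Task 10 = 23+4 = 27
Expected project duration μ = 27 weeks. Critical path: Task 1 → Task 4 → Task 9 → Task 10.

Backward pass:
LF_Task 10 = 27; LS_Task 10 = 27−4 = 23
LF_Task 9 = LS_Task 10 = 23; LS_Task 9 = 23−4 = 19
LF_Task 8 = LS_Task 10 = 23; LS_Task 8 = 23−4 = 19
LF_Task 7 = LS_Task 10 = 23; LS_Task 7 = 23−9 = 14
LF_Task 6 = LS_Task 9 = 19; LS_Task 6 = 19−11 = 8
LF_Task 5 = LS_Task 10 = 23; LS_Task 5 = 23−3 = 20
LF_Task 4 = LS_Task 9 = 19; LS_Task 4 = 19−7 = 12
LF_Task 3 = min(LS_Task 4=12, LS_Task 5=20, LS_Task 6=8, LS_Task 7=14, LS_Task 8=19, LS_Task 10=23) = 8; LS_Task 3 = 8−3 = 5
LF_Task 2 = LS_Task 5 = 20; LS_Task 2 = 20−11 = 9
LF_Task 1 = min(LS_Task 4=12, LS_Task 7=14, LS_Task 8=19) = 12; LS_Task 1 = 12−12 = 0
Slack_Task 5 = LS_Task 5 − ES_Task 5 = 20 − 11 = 9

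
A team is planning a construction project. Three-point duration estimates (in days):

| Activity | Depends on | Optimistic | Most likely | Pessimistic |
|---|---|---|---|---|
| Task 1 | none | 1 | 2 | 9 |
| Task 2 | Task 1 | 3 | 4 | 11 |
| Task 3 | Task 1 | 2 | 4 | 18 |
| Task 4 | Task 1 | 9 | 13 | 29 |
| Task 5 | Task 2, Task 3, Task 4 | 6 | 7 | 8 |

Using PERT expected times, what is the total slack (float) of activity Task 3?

te_Task 1 = (1 + 4·2 + 9)/6 = 18/6 = 3
te_Task 2 = (3 + 4·4 + 11)/6 = 30/6 = 5
te_Task 3 = (2 + 4·4 + 18)/6 = 36/6 = 6
te_Task 4 = (9 + 4·13 + 29)/6 = 90/6 = 15
te_Task 5 = (6 + 4·7 + 8)/6 = 42/6 = 7

Forward pass:
ES_Task 1 = 0; EF_Task 1 = 3
ES_Task 2 = 3; EF_Task 2 = 3+5 = 8
ES_Task 3 = 3; EF_Task 3 = 3+6 = 9
ES_Task 4 = 3; EF_Task 4 = 3+15 = 18
ES_Task 5 = max(EF_Task 2=8, EF_Task 3=9, EF_Task 4=18) = 18; EF_Task 5 = 18+7 = 25
Expected project duration μ = 25 days. Critical path: Task 1 → Task 4 → Task 5.

Backward pass:
LF_Task 5 = 25; LS_Task 5 = 25−7 = 18
LF_Task 4 = LS_Task 5 = 18; LS_Task 4 = 18−15 = 3
LF_Task 3 = LS_Task 5 = 18; LS_Task 3 = 18−6 = 12
LF_Task 2 = LS_Task 5 = 18; LS_Task 2 = 18−5 = 13
LF_Task 1 = min(LS_Task 2=13, LS_Task 3=12, LS_Task 4=3) = 3; LS_Task 1 = 3−3 = 0
Slack_Task 3 = LS_Task 3 − ES_Task 3 = 12 − 3 = 9

9 days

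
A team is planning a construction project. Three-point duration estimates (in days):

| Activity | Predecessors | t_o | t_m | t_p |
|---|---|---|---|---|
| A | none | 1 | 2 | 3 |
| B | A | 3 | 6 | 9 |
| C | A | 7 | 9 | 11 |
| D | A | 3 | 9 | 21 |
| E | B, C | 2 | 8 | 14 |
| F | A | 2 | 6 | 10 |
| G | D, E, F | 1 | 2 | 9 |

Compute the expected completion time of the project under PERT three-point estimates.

te_A = (1 + 4·2 + 3)/6 = 12/6 = 2
te_B = (3 + 4·6 + 9)/6 = 36/6 = 6
te_C = (7 + 4·9 + 11)/6 = 54/6 = 9
te_D = (3 + 4·9 + 21)/6 = 60/6 = 10
te_E = (2 + 4·8 + 14)/6 = 48/6 = 8
te_F = (2 + 4·6 + 10)/6 = 36/6 = 6
te_G = (1 + 4·2 + 9)/6 = 18/6 = 3

Forward pass:
ES_A = 0; EF_A = 2
ES_B = 2; EF_B = 2+6 = 8
ES_C = 2; EF_C = 2+9 = 11
ES_D = 2; EF_D = 2+10 = 12
ES_E = max(EF_B=8, EF_C=11) = 11; EF_E = 11+8 = 19
ES_F = 2; EF_F = 2+6 = 8
ES_G = max(EF_D=12, EF_E=19, EF_F=8) = 19; EF_G = 19+3 = 22
Expected project duration μ = 22 days. Critical path: A → C → E → G.

22 days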